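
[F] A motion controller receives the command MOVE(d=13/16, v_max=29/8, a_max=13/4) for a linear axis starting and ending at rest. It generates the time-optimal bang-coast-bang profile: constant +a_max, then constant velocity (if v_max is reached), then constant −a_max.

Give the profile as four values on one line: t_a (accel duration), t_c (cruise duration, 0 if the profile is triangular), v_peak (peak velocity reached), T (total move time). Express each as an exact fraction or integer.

t_a=1/2 t_c=0 v_peak=13/8 T=1

vₘ²/aₘ = (29/8)²/(13/4) = 841/208
13/16 < 841/208 → triangular
v_peak = √(13/16·13/4) = √(169/64) = 13/8
t_a = (13/8)/(13/4) = 1/2; t_c = 0
T = 2·1/2 = 1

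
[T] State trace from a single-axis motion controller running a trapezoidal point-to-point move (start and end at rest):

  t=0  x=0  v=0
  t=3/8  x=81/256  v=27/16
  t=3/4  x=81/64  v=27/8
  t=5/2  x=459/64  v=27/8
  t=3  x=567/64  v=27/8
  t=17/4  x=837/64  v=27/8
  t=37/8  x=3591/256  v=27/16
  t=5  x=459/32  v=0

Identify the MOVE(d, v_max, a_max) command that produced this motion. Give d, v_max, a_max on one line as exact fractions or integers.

d=459/32 v_max=27/8 a_max=9/2

final state: t=5, x=459/32, v=0 → d = 459/32
a_max = (27/16−0)/(3/8−0) = 9/2
max v = 27/8 over t∈[3/4,17/4] → v_max = 27/8
check: 27/8·(3/4+7/2) = 459/32 ✓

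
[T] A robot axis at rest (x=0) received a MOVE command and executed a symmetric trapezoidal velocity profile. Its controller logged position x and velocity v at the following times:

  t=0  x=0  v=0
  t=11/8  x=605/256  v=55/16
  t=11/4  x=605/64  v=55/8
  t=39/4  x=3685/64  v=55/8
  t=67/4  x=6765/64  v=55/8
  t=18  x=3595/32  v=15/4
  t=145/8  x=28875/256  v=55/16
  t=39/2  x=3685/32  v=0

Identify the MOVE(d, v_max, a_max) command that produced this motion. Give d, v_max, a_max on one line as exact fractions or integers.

final state: t=39/2, x=3685/32, v=0 → d = 3685/32
a_max = (55/16−0)/(11/8−0) = 5/2
max v = 55/8 over t∈[11/4,67/4] → v_max = 55/8
check: 55/8·(11/4+14) = 3685/32 ✓

d=3685/32 v_max=55/8 a_max=5/2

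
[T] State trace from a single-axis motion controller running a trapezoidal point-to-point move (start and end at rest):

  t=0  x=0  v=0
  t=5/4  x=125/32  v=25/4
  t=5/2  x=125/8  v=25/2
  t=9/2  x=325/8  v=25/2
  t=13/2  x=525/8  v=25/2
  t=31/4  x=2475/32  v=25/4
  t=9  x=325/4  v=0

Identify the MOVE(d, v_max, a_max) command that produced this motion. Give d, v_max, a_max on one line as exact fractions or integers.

final state: t=9, x=325/4, v=0 → d = 325/4
a_max = (25/4−0)/(5/4−0) = 5
max v = 25/2 over t∈[5/2,13/2] → v_max = 25/2
check: 25/2·(5/2+4) = 325/4 ✓

d=325/4 v_max=25/2 a_max=5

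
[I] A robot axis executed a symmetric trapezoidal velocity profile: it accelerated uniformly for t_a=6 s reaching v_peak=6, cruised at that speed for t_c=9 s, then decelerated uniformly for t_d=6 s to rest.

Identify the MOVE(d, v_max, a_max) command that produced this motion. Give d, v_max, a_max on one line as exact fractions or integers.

a_max = 6/6 = 1
d_a = ½·6·6 = 18; d_c = 6·9 = 54
d = 2·18 + 54 = 90
t_c = 9 > 0 → v_max = v_peak = 6

d=90 v_max=6 a_max=1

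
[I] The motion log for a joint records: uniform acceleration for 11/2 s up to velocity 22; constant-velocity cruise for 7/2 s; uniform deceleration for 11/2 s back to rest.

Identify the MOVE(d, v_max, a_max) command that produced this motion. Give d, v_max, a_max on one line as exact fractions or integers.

d=198 v_max=22 a_max=4

a_max = 22/(11/2) = 4
d_a = ½·22·11/2 = 121/2; d_c = 22·7/2 = 77
d = 2·121/2 + 77 = 198
t_c = 7/2 > 0 → v_max = v_peak = 22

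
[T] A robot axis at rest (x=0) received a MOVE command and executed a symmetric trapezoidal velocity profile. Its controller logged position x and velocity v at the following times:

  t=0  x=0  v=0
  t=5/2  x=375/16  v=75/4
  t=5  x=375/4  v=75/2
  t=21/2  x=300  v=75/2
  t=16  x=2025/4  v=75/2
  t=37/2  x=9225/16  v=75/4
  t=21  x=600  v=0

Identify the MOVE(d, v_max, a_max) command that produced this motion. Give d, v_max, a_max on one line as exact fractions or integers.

d=600 v_max=75/2 a_max=15/2

final state: t=21, x=600, v=0 → d = 600
a_max = (75/4−0)/(5/2−0) = 15/2
max v = 75/2 over t∈[5,16] → v_max = 75/2
check: 75/2·(5+11) = 600 ✓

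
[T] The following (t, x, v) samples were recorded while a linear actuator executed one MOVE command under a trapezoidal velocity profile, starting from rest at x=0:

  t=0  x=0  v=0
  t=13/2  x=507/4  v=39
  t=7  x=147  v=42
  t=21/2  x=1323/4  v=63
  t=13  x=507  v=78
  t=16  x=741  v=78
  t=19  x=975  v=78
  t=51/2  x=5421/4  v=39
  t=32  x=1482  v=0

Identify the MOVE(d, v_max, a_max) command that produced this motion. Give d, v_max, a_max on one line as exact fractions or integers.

d=1482 v_max=78 a_max=6

final state: t=32, x=1482, v=0 → d = 1482
a_max = (39−0)/(13/2−0) = 6
max v = 78 over t∈[13,19] → v_max = 78
check: 78·(13+6) = 1482 ✓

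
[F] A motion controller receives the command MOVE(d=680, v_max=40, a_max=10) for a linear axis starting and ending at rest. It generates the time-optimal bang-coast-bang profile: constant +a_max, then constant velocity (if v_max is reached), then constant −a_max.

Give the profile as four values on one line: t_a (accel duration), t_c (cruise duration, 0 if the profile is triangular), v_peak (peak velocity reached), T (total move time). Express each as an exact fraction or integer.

v_max²/a_max = 40²/10 = 160
680 ≥ 160 so v_max reached
t_a = 40/10 = 4; v_peak = 40
d_cruise = 680 − 160 = 520; t_c = 520/40 = 13
T = 2·4 + 13 = 21

t_a=4 t_c=13 v_peak=40 T=21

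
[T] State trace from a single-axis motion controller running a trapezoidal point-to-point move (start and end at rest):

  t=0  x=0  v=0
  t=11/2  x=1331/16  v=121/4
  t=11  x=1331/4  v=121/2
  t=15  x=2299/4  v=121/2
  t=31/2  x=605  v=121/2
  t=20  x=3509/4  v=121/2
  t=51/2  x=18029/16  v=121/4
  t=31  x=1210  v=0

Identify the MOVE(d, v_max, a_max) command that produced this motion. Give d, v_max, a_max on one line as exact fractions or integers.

final state: t=31, x=1210, v=0 → d = 1210
a_max = (121/4−0)/(11/2−0) = 11/2
max v = 121/2 over t∈[11,20] → v_max = 121/2
check: 121/2·(11+9) = 1210 ✓

d=1210 v_max=121/2 a_max=11/2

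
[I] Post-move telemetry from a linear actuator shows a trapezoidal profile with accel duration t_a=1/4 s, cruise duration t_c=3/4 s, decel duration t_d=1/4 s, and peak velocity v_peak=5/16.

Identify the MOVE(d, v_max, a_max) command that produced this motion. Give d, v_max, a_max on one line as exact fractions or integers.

d=5/16 v_max=5/16 a_max=5/4

a_max = (5/16)/(1/4) = 5/4
d_a = ½·5/16·1/4 = 5/128; d_c = 5/16·3/4 = 15/64
d = 2·5/128 + 15/64 = 5/16
t_c = 3/4 > 0 so v_max = 5/16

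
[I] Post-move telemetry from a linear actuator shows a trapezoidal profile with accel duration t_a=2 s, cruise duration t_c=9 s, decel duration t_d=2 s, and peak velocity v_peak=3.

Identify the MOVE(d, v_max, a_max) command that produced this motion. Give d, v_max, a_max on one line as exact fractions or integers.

a_max = 3/2
d_a = ½·3·2 = 3; d_c = 3·9 = 27
d = 2·3 + 27 = 33
t_c = 9 > 0 so v_max = 3

d=33 v_max=3 a_max=3/2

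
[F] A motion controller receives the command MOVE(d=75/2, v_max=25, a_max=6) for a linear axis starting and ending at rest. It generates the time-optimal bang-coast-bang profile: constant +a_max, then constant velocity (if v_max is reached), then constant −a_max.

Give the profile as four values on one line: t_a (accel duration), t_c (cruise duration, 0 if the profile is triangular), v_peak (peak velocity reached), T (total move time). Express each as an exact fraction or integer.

t_a=5/2 t_c=0 v_peak=15 T=5

v_max²/a_max = 25²/6 = 625/6
75/2 < 625/6 → triangular
v_peak = √(75/2·6) = √225 = 15
t_a = 15/6 = 5/2; t_c = 0
T = 2·5/2 = 5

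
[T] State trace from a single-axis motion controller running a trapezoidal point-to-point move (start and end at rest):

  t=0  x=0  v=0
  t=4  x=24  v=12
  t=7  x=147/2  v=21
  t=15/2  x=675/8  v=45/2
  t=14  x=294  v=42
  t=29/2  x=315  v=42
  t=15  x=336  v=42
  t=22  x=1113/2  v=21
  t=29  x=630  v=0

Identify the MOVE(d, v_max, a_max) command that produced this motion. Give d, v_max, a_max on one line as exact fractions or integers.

final state: t=29, x=630, v=0 → d = 630
a_max = (12−0)/(4−0) = 3
max v = 42 over t∈[14,15] → v_max = 42
check: 42·(14+1) = 630 ✓

d=630 v_max=42 a_max=3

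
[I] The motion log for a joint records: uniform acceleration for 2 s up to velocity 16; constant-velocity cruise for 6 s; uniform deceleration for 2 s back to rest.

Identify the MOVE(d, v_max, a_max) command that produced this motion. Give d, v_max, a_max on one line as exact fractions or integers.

d=128 v_max=16 a_max=8

a_max = 16/2 = 8
d_a = ½·16·2 = 16; d_c = 16·6 = 96
d = 2·16 + 96 = 128
t_c = 6 > 0 ⇒ limit active, v_max = 16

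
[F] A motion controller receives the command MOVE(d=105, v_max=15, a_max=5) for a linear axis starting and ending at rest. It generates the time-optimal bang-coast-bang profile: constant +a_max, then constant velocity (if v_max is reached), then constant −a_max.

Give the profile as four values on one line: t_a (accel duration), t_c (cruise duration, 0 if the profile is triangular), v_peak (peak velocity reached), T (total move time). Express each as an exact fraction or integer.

t_a=3 t_c=4 v_peak=15 T=10

(v_max)²/a_max = 15²/5 = 45
105 ≥ 45 → trapezoidal
t_a = 15/5 = 3; v_peak = 15
d_cruise = 105 − 45 = 60; t_c = 60/15 = 4
T = 2·3 + 4 = 10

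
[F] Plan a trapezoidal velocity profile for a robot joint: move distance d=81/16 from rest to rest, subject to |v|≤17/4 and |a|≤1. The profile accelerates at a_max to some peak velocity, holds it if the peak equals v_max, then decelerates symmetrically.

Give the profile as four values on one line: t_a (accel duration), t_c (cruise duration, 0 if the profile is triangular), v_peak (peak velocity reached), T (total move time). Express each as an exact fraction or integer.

v_max²/a_max = (17/4)²/1 = 289/16
81/16 < 289/16 ⇒ no cruise
v_peak = √(81/16·1) = √(81/16) = 9/4
t_a = (9/4)/1 = 9/4; t_c = 0
T = 2·9/4 = 9/2

t_a=9/4 t_c=0 v_peak=9/4 T=9/2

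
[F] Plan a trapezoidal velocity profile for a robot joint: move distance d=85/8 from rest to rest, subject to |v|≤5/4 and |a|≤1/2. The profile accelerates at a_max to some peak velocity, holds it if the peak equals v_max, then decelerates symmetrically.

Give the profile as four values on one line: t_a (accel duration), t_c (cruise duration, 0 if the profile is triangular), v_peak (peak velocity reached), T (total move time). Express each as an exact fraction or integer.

t_a=5/2 t_c=6 v_peak=5/4 T=11

(v_max)²/a_max = (5/4)²/(1/2) = 25/8
85/8 ≥ 25/8 so v_max reached
t_a = (5/4)/(1/2) = 5/2; v_peak = 5/4
d_cruise = 85/8 − 25/8 = 15/2; t_c = (15/2)/(5/4) = 6
T = 2·5/2 + 6 = 11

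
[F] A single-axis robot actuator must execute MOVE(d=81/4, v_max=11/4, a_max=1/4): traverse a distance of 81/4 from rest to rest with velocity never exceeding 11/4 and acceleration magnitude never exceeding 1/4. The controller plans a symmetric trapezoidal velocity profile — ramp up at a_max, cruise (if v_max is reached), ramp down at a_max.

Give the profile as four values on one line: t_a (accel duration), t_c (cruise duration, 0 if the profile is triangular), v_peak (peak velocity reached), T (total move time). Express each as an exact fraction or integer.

t_a=9 t_c=0 v_peak=9/4 T=18

v_max²/a_max = (11/4)²/(1/4) = 121/4
81/4 < 121/4 → triangular
v_peak = √(81/4·1/4) = √(81/16) = 9/4
t_a = (9/4)/(1/4) = 9; t_c = 0
T = 2·9 = 18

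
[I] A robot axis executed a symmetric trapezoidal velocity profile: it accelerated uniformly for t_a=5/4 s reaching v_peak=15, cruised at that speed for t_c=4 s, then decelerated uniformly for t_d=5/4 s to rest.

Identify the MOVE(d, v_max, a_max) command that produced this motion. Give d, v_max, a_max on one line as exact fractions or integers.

d=315/4 v_max=15 a_max=12

a_max = 15/(5/4) = 12
d_a = ½·15·5/4 = 75/8; d_c = 15·4 = 60
d = 2·75/8 + 60 = 315/4
t_c = 4 > 0 so v_max = 15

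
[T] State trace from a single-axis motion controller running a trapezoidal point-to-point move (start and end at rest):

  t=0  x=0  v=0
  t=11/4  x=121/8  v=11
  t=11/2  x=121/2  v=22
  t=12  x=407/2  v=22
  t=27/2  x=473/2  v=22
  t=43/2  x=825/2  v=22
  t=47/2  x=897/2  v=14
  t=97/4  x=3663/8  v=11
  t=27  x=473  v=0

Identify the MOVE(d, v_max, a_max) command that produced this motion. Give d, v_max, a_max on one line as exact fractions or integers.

final state: t=27, x=473, v=0 → d = 473
a_max = (11−0)/(11/4−0) = 4
max v = 22 over t∈[11/2,43/2] → v_max = 22
check: 22·(11/2+16) = 473 ✓

d=473 v_max=22 a_max=4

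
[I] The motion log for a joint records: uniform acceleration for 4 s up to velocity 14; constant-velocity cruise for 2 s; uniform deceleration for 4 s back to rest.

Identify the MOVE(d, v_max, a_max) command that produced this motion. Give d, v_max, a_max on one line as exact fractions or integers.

a_max = 14/4 = 7/2
d_a = ½·14·4 = 28; d_c = 14·2 = 28
d = 2·28 + 28 = 84
t_c = 2 > 0 so v_max = 14

d=84 v_max=14 a_max=7/2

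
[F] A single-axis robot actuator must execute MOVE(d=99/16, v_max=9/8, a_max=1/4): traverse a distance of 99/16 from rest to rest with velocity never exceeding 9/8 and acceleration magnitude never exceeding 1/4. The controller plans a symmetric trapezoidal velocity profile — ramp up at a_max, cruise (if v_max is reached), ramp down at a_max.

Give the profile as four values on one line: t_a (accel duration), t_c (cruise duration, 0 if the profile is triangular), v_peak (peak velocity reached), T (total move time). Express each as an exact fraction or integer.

vₘ²/aₘ = (9/8)²/(1/4) = 81/16
99/16 ≥ 81/16 so v_max reached
t_a = (9/8)/(1/4) = 9/2; v_peak = 9/8
d_cruise = 99/16 − 81/16 = 9/8; t_c = (9/8)/(9/8) = 1
T = 2·9/2 + 1 = 10

t_a=9/2 t_c=1 v_peak=9/8 T=10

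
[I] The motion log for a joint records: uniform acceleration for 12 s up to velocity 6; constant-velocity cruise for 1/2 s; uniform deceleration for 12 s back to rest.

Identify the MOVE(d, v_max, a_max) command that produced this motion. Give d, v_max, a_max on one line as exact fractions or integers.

a_max = 6/12 = 1/2
d_a = ½·6·12 = 36; d_c = 6·1/2 = 3
d = 2·36 + 3 = 75
t_c = 1/2 > 0 → v_max = v_peak = 6

d=75 v_max=6 a_max=1/2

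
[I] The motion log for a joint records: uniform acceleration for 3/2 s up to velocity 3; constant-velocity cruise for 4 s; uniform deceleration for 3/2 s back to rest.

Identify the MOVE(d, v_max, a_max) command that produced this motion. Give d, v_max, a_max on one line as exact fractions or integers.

a_max = 3/(3/2) = 2
d_a = ½·3·3/2 = 9/4; d_c = 3·4 = 12
d = 2·9/4 + 12 = 33/2
t_c = 4 > 0 → v_max = v_peak = 3

d=33/2 v_max=3 a_max=2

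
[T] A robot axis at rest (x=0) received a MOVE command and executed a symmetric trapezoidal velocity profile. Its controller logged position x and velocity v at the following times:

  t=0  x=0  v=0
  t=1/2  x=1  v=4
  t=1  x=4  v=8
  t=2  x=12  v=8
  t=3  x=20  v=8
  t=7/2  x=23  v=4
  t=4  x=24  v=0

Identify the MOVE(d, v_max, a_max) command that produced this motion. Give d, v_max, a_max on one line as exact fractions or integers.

final state: t=4, x=24, v=0 → d = 24
a_max = (4−0)/(1/2−0) = 8
max v = 8 over t∈[1,3] → v_max = 8
check: 8·(1+2) = 24 ✓

d=24 v_max=8 a_max=8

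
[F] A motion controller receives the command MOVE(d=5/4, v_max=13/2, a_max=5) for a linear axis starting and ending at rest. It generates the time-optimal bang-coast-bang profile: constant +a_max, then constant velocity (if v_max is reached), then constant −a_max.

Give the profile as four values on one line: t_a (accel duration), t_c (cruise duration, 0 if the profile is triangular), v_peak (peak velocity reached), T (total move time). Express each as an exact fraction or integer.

t_a=1/2 t_c=0 v_peak=5/2 T=1

v_max²/a_max = (13/2)²/5 = 169/20
5/4 < 169/20 so t_c = 0
v_peak = √(5/4·5) = √(25/4) = 5/2
t_a = (5/2)/5 = 1/2; t_c = 0
T = 2·1/2 = 1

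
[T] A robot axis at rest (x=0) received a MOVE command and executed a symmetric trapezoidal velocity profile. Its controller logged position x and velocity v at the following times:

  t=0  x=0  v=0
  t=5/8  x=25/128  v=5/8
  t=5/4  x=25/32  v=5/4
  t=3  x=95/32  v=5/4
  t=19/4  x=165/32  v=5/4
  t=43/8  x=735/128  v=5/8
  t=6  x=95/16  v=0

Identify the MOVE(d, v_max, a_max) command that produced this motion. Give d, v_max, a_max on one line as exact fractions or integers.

d=95/16 v_max=5/4 a_max=1

final state: t=6, x=95/16, v=0 → d = 95/16
a_max = (5/8−0)/(5/8−0) = 1
max v = 5/4 over t∈[5/4,19/4] → v_max = 5/4
check: 5/4·(5/4+7/2) = 95/16 ✓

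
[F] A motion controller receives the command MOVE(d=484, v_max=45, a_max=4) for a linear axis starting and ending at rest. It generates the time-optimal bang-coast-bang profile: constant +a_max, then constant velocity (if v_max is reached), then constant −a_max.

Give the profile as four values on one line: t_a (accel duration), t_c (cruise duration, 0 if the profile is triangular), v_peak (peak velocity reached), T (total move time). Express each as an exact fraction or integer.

t_a=11 t_c=0 v_peak=44 T=22

(v_max)²/a_max = 45²/4 = 2025/4
484 < 2025/4 → triangular
v_peak = √(484·4) = √1936 = 44
t_a = 44/4 = 11; t_c = 0
T = 2·11 = 22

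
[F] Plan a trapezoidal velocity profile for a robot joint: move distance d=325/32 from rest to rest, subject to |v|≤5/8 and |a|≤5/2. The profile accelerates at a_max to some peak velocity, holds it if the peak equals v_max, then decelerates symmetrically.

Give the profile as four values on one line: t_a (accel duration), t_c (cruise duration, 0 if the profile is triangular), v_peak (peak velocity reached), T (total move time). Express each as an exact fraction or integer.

v_max²/a_max = (5/8)²/(5/2) = 5/32
325/32 ≥ 5/32 so v_max reached
t_a = (5/8)/(5/2) = 1/4; v_peak = 5/8
d_cruise = 325/32 − 5/32 = 10; t_c = 10/(5/8) = 16
T = 2·1/4 + 16 = 33/2

t_a=1/4 t_c=16 v_peak=5/8 T=33/2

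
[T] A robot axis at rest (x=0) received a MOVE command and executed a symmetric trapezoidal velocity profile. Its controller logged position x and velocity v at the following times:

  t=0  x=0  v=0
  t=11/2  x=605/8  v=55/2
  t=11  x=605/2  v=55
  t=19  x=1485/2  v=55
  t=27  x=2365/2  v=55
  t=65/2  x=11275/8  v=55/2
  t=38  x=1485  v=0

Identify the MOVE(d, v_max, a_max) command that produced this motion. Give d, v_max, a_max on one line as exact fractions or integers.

d=1485 v_max=55 a_max=5

final state: t=38, x=1485, v=0 → d = 1485
a_max = (55/2−0)/(11/2−0) = 5
max v = 55 over t∈[11,27] → v_max = 55
check: 55·(11+16) = 1485 ✓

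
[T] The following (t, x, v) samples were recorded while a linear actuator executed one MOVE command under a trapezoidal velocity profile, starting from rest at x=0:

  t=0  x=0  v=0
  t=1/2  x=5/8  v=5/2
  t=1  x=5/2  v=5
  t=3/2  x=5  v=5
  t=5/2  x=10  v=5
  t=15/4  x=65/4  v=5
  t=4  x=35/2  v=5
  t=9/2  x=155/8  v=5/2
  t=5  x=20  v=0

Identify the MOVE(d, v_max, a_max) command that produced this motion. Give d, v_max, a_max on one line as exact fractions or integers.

d=20 v_max=5 a_max=5

final state: t=5, x=20, v=0 → d = 20
a_max = (5/2−0)/(1/2−0) = 5
max v = 5 over t∈[1,4] → v_max = 5
check: 5·(1+3) = 20 ✓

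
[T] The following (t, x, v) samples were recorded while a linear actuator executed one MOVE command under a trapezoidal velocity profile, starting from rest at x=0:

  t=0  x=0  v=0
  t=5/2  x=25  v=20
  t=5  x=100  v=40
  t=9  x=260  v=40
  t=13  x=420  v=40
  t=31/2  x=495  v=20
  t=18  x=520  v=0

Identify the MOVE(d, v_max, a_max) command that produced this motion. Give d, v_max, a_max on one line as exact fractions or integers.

final state: t=18, x=520, v=0 → d = 520
a_max = (20−0)/(5/2−0) = 8
max v = 40 over t∈[5,13] → v_max = 40
check: 40·(5+8) = 520 ✓

d=520 v_max=40 a_max=8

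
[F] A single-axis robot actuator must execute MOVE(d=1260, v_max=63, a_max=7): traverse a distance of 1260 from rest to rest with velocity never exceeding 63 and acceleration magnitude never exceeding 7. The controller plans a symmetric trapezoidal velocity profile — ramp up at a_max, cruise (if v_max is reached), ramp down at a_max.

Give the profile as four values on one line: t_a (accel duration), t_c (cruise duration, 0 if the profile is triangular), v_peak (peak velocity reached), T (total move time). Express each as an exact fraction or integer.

(v_max)²/a_max = 63²/7 = 567
1260 ≥ 567 so v_max reached
t_a = 63/7 = 9; v_peak = 63
d_cruise = 1260 − 567 = 693; t_c = 693/63 = 11
T = 2·9 + 11 = 29

t_a=9 t_c=11 v_peak=63 T=29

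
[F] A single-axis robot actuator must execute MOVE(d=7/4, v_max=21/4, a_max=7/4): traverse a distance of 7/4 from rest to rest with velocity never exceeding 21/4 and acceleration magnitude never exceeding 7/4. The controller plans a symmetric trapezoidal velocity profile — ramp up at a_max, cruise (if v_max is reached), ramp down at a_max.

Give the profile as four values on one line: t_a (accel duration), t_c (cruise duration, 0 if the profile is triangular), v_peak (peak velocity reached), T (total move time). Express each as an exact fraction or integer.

vₘ²/aₘ = (21/4)²/(7/4) = 63/4
7/4 < 63/4 ⇒ no cruise
v_peak = √(7/4·7/4) = √(49/16) = 7/4
t_a = (7/4)/(7/4) = 1; t_c = 0
T = 2·1 = 2

t_a=1 t_c=0 v_peak=7/4 T=2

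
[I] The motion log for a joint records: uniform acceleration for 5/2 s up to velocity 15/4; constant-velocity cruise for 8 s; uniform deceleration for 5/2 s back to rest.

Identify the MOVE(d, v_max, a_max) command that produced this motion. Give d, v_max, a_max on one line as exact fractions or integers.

d=315/8 v_max=15/4 a_max=3/2

a_max = (15/4)/(5/2) = 3/2
d_a = ½·15/4·5/2 = 75/16; d_c = 15/4·8 = 30
d = 2·75/16 + 30 = 315/8
t_c = 8 > 0 so v_max = 15/4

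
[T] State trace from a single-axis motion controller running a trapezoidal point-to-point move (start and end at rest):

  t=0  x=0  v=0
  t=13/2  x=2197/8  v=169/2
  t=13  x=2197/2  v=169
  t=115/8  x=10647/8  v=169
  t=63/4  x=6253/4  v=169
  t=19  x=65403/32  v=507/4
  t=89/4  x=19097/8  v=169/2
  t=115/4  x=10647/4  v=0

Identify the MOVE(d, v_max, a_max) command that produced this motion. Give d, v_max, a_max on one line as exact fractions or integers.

d=10647/4 v_max=169 a_max=13

final state: t=115/4, x=10647/4, v=0 → d = 10647/4
a_max = (169/2−0)/(13/2−0) = 13
max v = 169 over t∈[13,63/4] → v_max = 169
check: 169·(13+11/4) = 10647/4 ✓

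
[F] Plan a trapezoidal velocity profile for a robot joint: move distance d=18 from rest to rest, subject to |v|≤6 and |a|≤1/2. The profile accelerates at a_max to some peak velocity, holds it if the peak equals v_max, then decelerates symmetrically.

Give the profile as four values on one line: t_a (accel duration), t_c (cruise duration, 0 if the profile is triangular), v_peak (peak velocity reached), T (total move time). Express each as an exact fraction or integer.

t_a=6 t_c=0 v_peak=3 T=12

vₘ²/aₘ = 6²/(1/2) = 72
18 < 72 so t_c = 0
v_peak = √(18·1/2) = √9 = 3
t_a = 3/(1/2) = 6; t_c = 0
T = 2·6 = 12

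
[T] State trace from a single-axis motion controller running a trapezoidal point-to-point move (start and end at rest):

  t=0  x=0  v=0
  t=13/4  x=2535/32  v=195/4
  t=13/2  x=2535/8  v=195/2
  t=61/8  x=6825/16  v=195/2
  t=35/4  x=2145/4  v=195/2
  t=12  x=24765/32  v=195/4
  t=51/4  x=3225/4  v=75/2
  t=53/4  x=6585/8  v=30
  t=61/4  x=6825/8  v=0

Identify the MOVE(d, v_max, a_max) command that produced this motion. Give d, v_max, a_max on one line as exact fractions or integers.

d=6825/8 v_max=195/2 a_max=15

final state: t=61/4, x=6825/8, v=0 → d = 6825/8
a_max = (195/4−0)/(13/4−0) = 15
max v = 195/2 over t∈[13/2,35/4] → v_max = 195/2
check: 195/2·(13/2+9/4) = 6825/8 ✓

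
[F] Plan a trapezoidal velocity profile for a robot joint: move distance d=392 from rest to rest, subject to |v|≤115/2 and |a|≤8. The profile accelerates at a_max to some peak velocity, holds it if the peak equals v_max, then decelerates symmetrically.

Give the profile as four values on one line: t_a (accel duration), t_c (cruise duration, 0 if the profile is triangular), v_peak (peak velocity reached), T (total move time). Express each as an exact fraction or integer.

t_a=7 t_c=0 v_peak=56 T=14

(v_max)²/a_max = (115/2)²/8 = 13225/32
392 < 13225/32 ⇒ no cruise
v_peak = √(392·8) = √3136 = 56
t_a = 56/8 = 7; t_c = 0
T = 2·7 = 14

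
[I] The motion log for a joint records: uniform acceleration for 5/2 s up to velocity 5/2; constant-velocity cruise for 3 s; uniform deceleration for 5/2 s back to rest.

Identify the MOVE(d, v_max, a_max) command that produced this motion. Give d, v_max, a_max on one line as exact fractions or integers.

a_max = (5/2)/(5/2) = 1
d_a = ½·5/2·5/2 = 25/8; d_c = 5/2·3 = 15/2
d = 2·25/8 + 15/2 = 55/4
t_c = 3 > 0 so v_max = 5/2

d=55/4 v_max=5/2 a_max=1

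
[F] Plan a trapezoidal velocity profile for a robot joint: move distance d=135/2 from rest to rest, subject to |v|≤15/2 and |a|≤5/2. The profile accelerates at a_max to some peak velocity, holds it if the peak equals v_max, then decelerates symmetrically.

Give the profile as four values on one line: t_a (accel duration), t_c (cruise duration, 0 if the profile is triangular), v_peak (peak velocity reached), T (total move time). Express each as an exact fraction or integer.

t_a=3 t_c=6 v_peak=15/2 T=12

(v_max)²/a_max = (15/2)²/(5/2) = 45/2
135/2 ≥ 45/2 → trapezoidal
t_a = (15/2)/(5/2) = 3; v_peak = 15/2
d_cruise = 135/2 − 45/2 = 45; t_c = 45/(15/2) = 6
T = 2·3 + 6 = 12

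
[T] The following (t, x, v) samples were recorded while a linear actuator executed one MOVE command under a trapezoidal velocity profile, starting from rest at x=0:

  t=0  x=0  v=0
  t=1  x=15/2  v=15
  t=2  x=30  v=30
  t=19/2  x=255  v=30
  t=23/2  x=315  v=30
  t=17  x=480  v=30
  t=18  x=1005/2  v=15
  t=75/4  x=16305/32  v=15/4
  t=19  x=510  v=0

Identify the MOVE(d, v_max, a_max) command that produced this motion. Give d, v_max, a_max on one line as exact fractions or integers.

final state: t=19, x=510, v=0 → d = 510
a_max = (15−0)/(1−0) = 15
max v = 30 over t∈[2,17] → v_max = 30
check: 30·(2+15) = 510 ✓

d=510 v_max=30 a_max=15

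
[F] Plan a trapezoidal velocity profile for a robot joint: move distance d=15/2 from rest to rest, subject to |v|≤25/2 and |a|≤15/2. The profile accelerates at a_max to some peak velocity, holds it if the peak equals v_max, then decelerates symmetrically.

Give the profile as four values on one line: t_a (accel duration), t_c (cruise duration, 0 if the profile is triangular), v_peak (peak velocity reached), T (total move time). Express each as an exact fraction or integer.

v_max²/a_max = (25/2)²/(15/2) = 125/6
15/2 < 125/6 ⇒ no cruise
v_peak = √(15/2·15/2) = √(225/4) = 15/2
t_a = (15/2)/(15/2) = 1; t_c = 0
T = 2·1 = 2

t_a=1 t_c=0 v_peak=15/2 T=2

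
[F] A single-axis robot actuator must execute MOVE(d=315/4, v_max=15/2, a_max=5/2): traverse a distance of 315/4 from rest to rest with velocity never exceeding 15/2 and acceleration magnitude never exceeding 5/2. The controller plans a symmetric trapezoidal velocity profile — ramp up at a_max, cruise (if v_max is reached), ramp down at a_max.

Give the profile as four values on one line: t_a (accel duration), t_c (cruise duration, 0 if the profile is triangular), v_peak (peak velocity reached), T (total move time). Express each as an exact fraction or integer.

t_a=3 t_c=15/2 v_peak=15/2 T=27/2

(v_max)²/a_max = (15/2)²/(5/2) = 45/2
315/4 ≥ 45/2 ⇒ cruise phase
t_a = (15/2)/(5/2) = 3; v_peak = 15/2
d_cruise = 315/4 − 45/2 = 225/4; t_c = (225/4)/(15/2) = 15/2
T = 2·3 + 15/2 = 27/2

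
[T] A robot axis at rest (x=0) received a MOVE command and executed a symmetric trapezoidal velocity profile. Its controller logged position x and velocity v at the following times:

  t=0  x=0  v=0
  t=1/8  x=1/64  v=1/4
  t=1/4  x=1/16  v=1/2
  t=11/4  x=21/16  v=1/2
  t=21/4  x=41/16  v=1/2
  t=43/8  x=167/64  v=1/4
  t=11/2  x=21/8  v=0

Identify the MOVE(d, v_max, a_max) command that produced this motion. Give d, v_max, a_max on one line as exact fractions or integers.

d=21/8 v_max=1/2 a_max=2

final state: t=11/2, x=21/8, v=0 → d = 21/8
a_max = (1/4−0)/(1/8−0) = 2
max v = 1/2 over t∈[1/4,21/4] → v_max = 1/2
check: 1/2·(1/4+5) = 21/8 ✓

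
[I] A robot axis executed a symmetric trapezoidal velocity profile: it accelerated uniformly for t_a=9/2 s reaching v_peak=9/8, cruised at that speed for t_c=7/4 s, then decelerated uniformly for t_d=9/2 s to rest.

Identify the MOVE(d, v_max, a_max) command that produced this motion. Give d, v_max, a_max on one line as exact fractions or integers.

a_max = (9/8)/(9/2) = 1/4
d_a = ½·9/8·9/2 = 81/32; d_c = 9/8·7/4 = 63/32
d = 2·81/32 + 63/32 = 225/32
t_c = 7/4 > 0 ⇒ limit active, v_max = 9/8

d=225/32 v_max=9/8 a_max=1/4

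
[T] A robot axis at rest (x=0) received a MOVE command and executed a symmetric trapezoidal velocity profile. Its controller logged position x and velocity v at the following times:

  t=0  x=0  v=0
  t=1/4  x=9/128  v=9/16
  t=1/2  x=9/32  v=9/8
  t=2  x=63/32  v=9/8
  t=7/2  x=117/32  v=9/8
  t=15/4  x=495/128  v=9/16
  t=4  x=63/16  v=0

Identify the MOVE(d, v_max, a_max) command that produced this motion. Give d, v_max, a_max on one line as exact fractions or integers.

d=63/16 v_max=9/8 a_max=9/4

final state: t=4, x=63/16, v=0 → d = 63/16
a_max = (9/16−0)/(1/4−0) = 9/4
max v = 9/8 over t∈[1/2,7/2] → v_max = 9/8
check: 9/8·(1/2+3) = 63/16 ✓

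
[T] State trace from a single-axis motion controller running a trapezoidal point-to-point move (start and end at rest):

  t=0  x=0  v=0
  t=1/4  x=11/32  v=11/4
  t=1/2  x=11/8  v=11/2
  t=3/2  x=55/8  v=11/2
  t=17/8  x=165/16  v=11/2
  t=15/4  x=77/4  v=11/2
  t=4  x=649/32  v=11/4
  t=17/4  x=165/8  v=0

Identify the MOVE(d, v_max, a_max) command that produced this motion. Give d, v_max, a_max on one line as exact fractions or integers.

d=165/8 v_max=11/2 a_max=11

final state: t=17/4, x=165/8, v=0 → d = 165/8
a_max = (11/4−0)/(1/4−0) = 11
max v = 11/2 over t∈[1/2,15/4] → v_max = 11/2
check: 11/2·(1/2+13/4) = 165/8 ✓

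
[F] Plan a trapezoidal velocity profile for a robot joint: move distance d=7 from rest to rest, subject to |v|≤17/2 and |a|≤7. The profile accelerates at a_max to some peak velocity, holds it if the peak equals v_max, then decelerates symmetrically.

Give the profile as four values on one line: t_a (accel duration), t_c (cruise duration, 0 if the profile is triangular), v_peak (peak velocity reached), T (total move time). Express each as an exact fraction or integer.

t_a=1 t_c=0 v_peak=7 T=2

vₘ²/aₘ = (17/2)²/7 = 289/28
7 < 289/28 ⇒ no cruise
v_peak = √(7·7) = √49 = 7
t_a = 7/7 = 1; t_c = 0
T = 2·1 = 2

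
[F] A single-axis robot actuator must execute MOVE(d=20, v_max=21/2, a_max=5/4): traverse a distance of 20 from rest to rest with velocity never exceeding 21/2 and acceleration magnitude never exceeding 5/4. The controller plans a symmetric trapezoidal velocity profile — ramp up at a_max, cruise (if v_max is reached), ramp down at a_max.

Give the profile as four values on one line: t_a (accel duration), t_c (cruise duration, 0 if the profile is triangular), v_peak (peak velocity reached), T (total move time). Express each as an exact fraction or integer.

vₘ²/aₘ = (21/2)²/(5/4) = 441/5
20 < 441/5 ⇒ no cruise
v_peak = √(20·5/4) = √25 = 5
t_a = 5/(5/4) = 4; t_c = 0
T = 2·4 = 8

t_a=4 t_c=0 v_peak=5 T=8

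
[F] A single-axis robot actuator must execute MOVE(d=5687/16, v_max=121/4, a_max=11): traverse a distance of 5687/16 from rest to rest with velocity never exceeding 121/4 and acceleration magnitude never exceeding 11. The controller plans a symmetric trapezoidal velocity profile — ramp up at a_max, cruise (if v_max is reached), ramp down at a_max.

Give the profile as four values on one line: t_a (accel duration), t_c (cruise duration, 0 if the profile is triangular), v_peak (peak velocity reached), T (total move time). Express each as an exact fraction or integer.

t_a=11/4 t_c=9 v_peak=121/4 T=29/2

v_max²/a_max = (121/4)²/11 = 1331/16
5687/16 ≥ 1331/16 ⇒ cruise phase
t_a = (121/4)/11 = 11/4; v_peak = 121/4
d_cruise = 5687/16 − 1331/16 = 1089/4; t_c = (1089/4)/(121/4) = 9
T = 2·11/4 + 9 = 29/2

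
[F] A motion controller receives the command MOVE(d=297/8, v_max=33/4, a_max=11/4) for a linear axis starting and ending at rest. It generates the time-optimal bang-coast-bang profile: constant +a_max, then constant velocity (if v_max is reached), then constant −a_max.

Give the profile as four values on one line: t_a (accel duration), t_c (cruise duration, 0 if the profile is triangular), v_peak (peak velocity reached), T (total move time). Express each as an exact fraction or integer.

t_a=3 t_c=3/2 v_peak=33/4 T=15/2

vₘ²/aₘ = (33/4)²/(11/4) = 99/4
297/8 ≥ 99/4 → trapezoidal
t_a = (33/4)/(11/4) = 3; v_peak = 33/4
d_cruise = 297/8 − 99/4 = 99/8; t_c = (99/8)/(33/4) = 3/2
T = 2·3 + 3/2 = 15/2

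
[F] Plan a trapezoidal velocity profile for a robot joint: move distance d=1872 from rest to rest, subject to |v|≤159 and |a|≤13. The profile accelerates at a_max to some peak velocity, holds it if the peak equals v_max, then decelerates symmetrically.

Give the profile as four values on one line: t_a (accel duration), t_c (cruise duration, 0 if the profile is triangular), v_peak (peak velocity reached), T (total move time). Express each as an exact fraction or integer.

vₘ²/aₘ = 159²/13 = 25281/13
1872 < 25281/13 ⇒ no cruise
v_peak = √(1872·13) = √24336 = 156
t_a = 156/13 = 12; t_c = 0
T = 2·12 = 24

t_a=12 t_c=0 v_peak=156 T=24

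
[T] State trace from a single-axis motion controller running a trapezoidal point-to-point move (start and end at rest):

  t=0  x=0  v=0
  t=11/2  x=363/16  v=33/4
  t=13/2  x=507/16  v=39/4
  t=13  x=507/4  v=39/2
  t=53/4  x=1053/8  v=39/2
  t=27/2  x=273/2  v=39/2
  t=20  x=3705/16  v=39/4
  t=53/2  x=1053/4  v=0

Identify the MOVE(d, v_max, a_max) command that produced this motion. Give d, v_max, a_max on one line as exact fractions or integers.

d=1053/4 v_max=39/2 a_max=3/2

final state: t=53/2, x=1053/4, v=0 → d = 1053/4
a_max = (33/4−0)/(11/2−0) = 3/2
max v = 39/2 over t∈[13,27/2] → v_max = 39/2
check: 39/2·(13+1/2) = 1053/4 ✓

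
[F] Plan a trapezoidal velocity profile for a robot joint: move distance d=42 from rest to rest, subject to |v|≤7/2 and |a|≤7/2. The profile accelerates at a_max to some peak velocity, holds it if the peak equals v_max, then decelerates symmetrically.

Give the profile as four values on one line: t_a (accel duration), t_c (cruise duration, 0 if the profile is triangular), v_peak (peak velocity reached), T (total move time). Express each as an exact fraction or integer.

v_max²/a_max = (7/2)²/(7/2) = 7/2
42 ≥ 7/2 ⇒ cruise phase
t_a = (7/2)/(7/2) = 1; v_peak = 7/2
d_cruise = 42 − 7/2 = 77/2; t_c = (77/2)/(7/2) = 11
T = 2·1 + 11 = 13

t_a=1 t_c=11 v_peak=7/2 T=13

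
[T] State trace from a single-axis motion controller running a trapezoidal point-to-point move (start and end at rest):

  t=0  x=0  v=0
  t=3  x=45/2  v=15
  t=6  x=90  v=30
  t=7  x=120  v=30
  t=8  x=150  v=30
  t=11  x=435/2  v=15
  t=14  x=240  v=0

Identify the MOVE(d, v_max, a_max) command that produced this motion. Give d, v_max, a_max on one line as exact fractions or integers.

final state: t=14, x=240, v=0 → d = 240
a_max = (15−0)/(3−0) = 5
max v = 30 over t∈[6,8] → v_max = 30
check: 30·(6+2) = 240 ✓

d=240 v_max=30 a_max=5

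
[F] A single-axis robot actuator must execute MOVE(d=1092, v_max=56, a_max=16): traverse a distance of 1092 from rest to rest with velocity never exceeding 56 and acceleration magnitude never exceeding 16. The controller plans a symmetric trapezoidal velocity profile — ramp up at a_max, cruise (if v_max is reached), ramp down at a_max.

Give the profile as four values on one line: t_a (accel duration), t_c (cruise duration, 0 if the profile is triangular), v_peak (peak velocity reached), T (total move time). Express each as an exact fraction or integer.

(v_max)²/a_max = 56²/16 = 196
1092 ≥ 196 → trapezoidal
t_a = 56/16 = 7/2; v_peak = 56
d_cruise = 1092 − 196 = 896; t_c = 896/56 = 16
T = 2·7/2 + 16 = 23

t_a=7/2 t_c=16 v_peak=56 T=23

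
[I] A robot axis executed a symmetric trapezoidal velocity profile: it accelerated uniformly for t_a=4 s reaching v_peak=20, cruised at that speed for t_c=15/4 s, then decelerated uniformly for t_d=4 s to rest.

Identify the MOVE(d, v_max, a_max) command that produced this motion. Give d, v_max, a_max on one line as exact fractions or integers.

d=155 v_max=20 a_max=5

a_max = 20/4 = 5
d_a = ½·20·4 = 40; d_c = 20·15/4 = 75
d = 2·40 + 75 = 155
t_c = 15/4 > 0 → v_max = v_peak = 20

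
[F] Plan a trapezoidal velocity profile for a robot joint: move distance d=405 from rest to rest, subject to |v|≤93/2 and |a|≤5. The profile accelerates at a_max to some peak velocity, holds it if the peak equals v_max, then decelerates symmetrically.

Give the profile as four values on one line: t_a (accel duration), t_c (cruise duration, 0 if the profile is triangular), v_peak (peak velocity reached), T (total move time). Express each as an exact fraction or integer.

v_max²/a_max = (93/2)²/5 = 8649/20
405 < 8649/20 so t_c = 0
v_peak = √(405·5) = √2025 = 45
t_a = 45/5 = 9; t_c = 0
T = 2·9 = 18

t_a=9 t_c=0 v_peak=45 T=18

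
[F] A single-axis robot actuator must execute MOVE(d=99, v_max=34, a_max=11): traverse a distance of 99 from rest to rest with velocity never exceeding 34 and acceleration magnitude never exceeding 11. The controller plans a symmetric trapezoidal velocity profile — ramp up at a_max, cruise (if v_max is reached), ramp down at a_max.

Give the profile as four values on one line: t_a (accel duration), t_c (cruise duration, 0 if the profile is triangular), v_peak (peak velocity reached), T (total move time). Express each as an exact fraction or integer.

vₘ²/aₘ = 34²/11 = 1156/11
99 < 1156/11 so t_c = 0
v_peak = √(99·11) = √1089 = 33
t_a = 33/11 = 3; t_c = 0
T = 2·3 = 6

t_a=3 t_c=0 v_peak=33 T=6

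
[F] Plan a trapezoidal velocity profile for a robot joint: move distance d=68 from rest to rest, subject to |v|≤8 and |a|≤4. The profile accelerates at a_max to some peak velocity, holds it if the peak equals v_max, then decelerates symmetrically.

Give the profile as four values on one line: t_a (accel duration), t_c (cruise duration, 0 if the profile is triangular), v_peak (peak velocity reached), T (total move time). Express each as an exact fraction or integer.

(v_max)²/a_max = 8²/4 = 16
68 ≥ 16 ⇒ cruise phase
t_a = 8/4 = 2; v_peak = 8
d_cruise = 68 − 16 = 52; t_c = 52/8 = 13/2
T = 2·2 + 13/2 = 21/2

t_a=2 t_c=13/2 v_peak=8 T=21/2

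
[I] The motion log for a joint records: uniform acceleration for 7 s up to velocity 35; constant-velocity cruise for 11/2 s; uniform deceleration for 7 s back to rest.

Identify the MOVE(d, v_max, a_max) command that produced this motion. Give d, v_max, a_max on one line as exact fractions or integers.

d=875/2 v_max=35 a_max=5

a_max = 35/7 = 5
d_a = ½·35·7 = 245/2; d_c = 35·11/2 = 385/2
d = 2·245/2 + 385/2 = 875/2
t_c = 11/2 > 0 ⇒ limit active, v_max = 35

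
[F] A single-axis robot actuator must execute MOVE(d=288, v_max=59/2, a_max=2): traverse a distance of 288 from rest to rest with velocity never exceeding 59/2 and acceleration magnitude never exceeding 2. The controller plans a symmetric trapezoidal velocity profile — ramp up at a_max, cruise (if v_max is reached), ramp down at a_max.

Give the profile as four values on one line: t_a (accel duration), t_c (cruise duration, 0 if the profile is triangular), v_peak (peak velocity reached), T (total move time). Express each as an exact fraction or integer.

vₘ²/aₘ = (59/2)²/2 = 3481/8
288 < 3481/8 ⇒ no cruise
v_peak = √(288·2) = √576 = 24
t_a = 24/2 = 12; t_c = 0
T = 2·12 = 24

t_a=12 t_c=0 v_peak=24 T=24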